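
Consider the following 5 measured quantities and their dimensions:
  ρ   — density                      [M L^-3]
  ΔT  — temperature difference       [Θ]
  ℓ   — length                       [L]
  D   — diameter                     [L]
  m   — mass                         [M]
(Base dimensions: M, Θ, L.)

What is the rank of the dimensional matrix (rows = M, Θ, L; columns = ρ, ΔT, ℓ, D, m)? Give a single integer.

Exponent matrix [M,Θ,L] × [ρ,ΔT,ℓ,D,m]:
  M: [ 1  0  0  0  1]
  Θ: [ 0  1  0  0  0]
  L: [-3  0  1  1  0]
RREF → pivots at {ρ,ΔT,ℓ} ⇒ r = 3

3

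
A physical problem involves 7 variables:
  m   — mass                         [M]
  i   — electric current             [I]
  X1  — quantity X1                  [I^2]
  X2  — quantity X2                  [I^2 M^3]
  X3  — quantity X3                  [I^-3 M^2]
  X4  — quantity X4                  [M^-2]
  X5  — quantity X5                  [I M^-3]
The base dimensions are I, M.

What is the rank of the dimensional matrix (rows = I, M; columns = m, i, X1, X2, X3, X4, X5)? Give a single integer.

Write exponents as rows I,M / cols m,i,X1,X2,X3,X4,X5:
  I: [ 0  1  2  2 -3  0  1]
  M: [ 1  0  0  3  2 -2 -3]
Row reduction gives pivot columns m,i; rank = 2

2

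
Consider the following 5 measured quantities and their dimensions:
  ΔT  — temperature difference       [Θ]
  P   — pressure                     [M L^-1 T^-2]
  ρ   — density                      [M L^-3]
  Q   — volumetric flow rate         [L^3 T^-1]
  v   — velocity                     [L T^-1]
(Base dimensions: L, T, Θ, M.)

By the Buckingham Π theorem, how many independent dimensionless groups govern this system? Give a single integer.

1

Exponent matrix [L,T,Θ,M] × [ΔT,P,ρ,Q,v]:
  L: [ 0 -1 -3  3  1]
  T: [ 0 -2  0 -1 -1]
  Θ: [ 1  0  0  0  0]
  M: [ 0  1  1  0  0]
Row reduction gives pivot columns ΔT,P,ρ,Q; rank = 4
n=5, r=4 ⇒ 1 dimensionless group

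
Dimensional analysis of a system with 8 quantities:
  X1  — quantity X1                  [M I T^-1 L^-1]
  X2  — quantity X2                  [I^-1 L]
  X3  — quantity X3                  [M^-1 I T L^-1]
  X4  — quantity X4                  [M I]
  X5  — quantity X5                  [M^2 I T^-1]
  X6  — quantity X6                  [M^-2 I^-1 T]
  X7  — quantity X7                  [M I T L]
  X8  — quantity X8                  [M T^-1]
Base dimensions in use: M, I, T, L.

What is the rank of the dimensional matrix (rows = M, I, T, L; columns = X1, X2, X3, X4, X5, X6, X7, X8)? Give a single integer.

3

Dimensional matrix (M×I×T×L by X1×X2×X3×X4×X5×X6×X7×X8):
  M: [ 1  0 -1  1  2 -2  1  1]
  I: [ 1 -1  1  1  1 -1  1  0]
  T: [-1  0  1  0 -1  1  1 -1]
  L: [-1  1 -1  0  0  0  1  0]
RREF → pivots at {X1,X2,X4} ⇒ r = 3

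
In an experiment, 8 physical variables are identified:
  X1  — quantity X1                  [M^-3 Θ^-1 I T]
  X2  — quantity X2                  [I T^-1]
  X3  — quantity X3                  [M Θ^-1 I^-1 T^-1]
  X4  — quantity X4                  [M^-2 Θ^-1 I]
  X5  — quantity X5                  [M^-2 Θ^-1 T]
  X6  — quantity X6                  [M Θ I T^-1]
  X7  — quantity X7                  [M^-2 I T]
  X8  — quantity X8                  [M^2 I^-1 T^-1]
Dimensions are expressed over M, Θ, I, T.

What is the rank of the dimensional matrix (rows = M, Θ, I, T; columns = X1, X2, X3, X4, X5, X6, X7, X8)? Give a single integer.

3

Dimensional matrix (M×Θ×I×T by X1×X2×X3×X4×X5×X6×X7×X8):
  M: [-3  0  1 -2 -2  1 -2  2]
  Θ: [-1  0 -1 -1 -1  1  0  0]
  I: [ 1  1 -1  1  0  1  1 -1]
  T: [ 1 -1 -1  0  1 -1  1 -1]
Echelon form has 3 nonzero rows (pivots: X1,X2,X3)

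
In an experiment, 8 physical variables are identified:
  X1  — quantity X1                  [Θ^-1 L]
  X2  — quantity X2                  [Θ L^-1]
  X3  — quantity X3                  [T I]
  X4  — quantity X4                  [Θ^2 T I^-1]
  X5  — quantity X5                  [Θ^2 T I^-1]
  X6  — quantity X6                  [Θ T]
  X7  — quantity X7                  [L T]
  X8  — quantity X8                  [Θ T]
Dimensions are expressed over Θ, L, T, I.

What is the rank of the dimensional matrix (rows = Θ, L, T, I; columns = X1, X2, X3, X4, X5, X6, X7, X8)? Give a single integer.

3

Exponent matrix [Θ,L,T,I] × [X1,X2,X3,X4,X5,X6,X7,X8]:
  Θ: [-1  1  0  2  2  1  0  1]
  L: [ 1 -1  0  0  0  0  1  0]
  T: [ 0  0  1  1  1  1  1  1]
  I: [ 0  0  1 -1 -1  0  0  0]
RREF → pivots at {X1,X3,X4} ⇒ r = 3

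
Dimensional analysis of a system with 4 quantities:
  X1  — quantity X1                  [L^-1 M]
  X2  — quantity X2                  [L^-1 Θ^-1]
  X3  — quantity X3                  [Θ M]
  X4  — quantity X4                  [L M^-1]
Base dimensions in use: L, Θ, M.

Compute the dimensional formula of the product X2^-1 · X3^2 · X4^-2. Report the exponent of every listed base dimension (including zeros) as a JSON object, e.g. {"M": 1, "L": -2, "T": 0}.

{"L": -1, "Θ": 3, "M": 4}

Dimensional matrix (L×Θ×M by X1×X2×X3×X4):
  L: [-1 -1  0  1]
  Θ: [ 0 -1  1  0]
  M: [ 1  0  1 -1]
  [L]: (-1)·-1+(2)·0+(-2)·1 = -1
  [Θ]: (-1)·-1+(2)·1+(-2)·0 = 3
  [M]: (-1)·0+(2)·1+(-2)·-1 = 4
⇒ L^-1 Θ^3 M^4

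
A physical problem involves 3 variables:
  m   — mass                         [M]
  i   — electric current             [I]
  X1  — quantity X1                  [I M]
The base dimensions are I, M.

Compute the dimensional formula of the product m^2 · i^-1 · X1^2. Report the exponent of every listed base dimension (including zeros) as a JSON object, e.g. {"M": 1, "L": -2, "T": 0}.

{"I": 1, "M": 4}

Dimensional matrix (I×M by m×i×X1):
  I: [ 0  1  1]
  M: [ 1  0  1]
  [I]: (2)·0+(-1)·1+(2)·1 = 1
  [M]: (2)·1+(-1)·0+(2)·1 = 4
⇒ I M^4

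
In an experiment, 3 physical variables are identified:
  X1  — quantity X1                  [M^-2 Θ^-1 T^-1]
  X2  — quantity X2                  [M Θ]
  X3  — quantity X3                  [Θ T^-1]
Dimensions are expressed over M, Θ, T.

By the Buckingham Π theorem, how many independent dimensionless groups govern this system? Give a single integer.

Dimensional matrix (M×Θ×T by X1×X2×X3):
  M: [-2  1  0]
  Θ: [-1  1  1]
  T: [-1  0 -1]
Row reduction gives pivot columns X1,X2; rank = 2
n=3, r=2 ⇒ 1 dimensionless group

1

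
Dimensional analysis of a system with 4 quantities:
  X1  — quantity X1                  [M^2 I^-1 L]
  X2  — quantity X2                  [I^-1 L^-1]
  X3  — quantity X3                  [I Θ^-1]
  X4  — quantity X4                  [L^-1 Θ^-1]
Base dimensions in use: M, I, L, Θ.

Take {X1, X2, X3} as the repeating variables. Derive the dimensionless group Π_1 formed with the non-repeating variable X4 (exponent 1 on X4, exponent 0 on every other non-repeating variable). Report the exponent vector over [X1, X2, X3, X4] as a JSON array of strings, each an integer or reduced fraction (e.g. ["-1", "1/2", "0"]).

Write exponents as rows M,I,L,Θ / cols X1,X2,X3,X4:
  M: [ 2  0  0  0]
  I: [-1 -1  1  0]
  L: [ 1 -1  0 -1]
  Θ: [ 0  0 -1 -1]
Row reduction gives pivot columns X1,X2,X3; rank = 3
Repeat: X1,X2,X3; free: X4
RREF:
  r0: [   1    0    0    0]
  r1: [   0    1    0    1]
  r2: [   0    0    1    1]
  r3: [   0    0    0    0]
Fix exponent of X4 at 1; solve each RREF row for its pivot's exponent:
  r0: exp(X1) + (0)·1 = 0 ⇒ exp(X1) = 0
  r1: exp(X2) + (1)·1 = 0 ⇒ exp(X2) = -1
  r2: exp(X3) + (1)·1 = 0 ⇒ exp(X3) = -1
Π_1 = X2^-1 · X3^-1 · X4

["0", "-1", "-1", "1"]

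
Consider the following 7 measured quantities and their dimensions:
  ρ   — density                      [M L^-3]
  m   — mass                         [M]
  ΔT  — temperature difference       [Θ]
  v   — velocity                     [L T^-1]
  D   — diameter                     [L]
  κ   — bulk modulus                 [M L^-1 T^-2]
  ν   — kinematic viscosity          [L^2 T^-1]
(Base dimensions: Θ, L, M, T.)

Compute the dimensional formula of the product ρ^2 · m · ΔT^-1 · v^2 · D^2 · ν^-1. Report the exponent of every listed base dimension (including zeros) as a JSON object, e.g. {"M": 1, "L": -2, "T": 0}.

Exponent matrix [Θ,L,M,T] × [ρ,m,ΔT,v,D,κ,ν]:
  Θ: [ 0  0  1  0  0  0  0]
  L: [-3  0  0  1  1 -1  2]
  M: [ 1  1  0  0  0  1  0]
  T: [ 0  0  0 -1  0 -2 -1]
  [Θ]: (2)·0+(1)·0+(-1)·1+(2)·0+(2)·0+(-1)·0 = -1
  [L]: (2)·-3+(1)·0+(-1)·0+(2)·1+(2)·1+(-1)·2 = -4
  [M]: (2)·1+(1)·1+(-1)·0+(2)·0+(2)·0+(-1)·0 = 3
  [T]: (2)·0+(1)·0+(-1)·0+(2)·-1+(2)·0+(-1)·-1 = -1
⇒ Θ^-1 L^-4 M^3 T^-1

{"Θ": -1, "L": -4, "M": 3, "T": -1}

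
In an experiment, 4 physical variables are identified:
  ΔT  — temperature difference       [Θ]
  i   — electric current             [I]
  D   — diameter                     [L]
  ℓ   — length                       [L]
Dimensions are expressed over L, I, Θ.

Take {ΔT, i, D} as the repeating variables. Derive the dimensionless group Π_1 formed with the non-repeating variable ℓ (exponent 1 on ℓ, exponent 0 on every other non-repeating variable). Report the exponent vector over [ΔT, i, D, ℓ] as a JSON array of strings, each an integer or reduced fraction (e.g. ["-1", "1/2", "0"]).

Dimensional matrix (L×I×Θ by ΔT×i×D×ℓ):
  L: [ 0  0  1  1]
  I: [ 0  1  0  0]
  Θ: [ 1  0  0  0]
RREF → pivots at {ΔT,i,D} ⇒ r = 3
Repeat: ΔT,i,D; free: ℓ
RREF:
  r0: [   1    0    0    0]
  r1: [   0    1    0    0]
  r2: [   0    0    1    1]
Fix exponent of ℓ at 1; solve each RREF row for its pivot's exponent:
  r0: exp(ΔT) + (0)·1 = 0 ⇒ exp(ΔT) = 0
  r1: exp(i) + (0)·1 = 0 ⇒ exp(i) = 0
  r2: exp(D) + (1)·1 = 0 ⇒ exp(D) = -1
Π_1 = D^-1 · ℓ

["0", "0", "-1", "1"]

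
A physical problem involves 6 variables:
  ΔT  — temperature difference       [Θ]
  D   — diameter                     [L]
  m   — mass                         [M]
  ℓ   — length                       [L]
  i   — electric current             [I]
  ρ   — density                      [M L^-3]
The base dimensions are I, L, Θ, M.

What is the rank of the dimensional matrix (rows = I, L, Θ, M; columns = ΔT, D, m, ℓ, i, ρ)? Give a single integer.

Write exponents as rows I,L,Θ,M / cols ΔT,D,m,ℓ,i,ρ:
  I: [ 0  0  0  0  1  0]
  L: [ 0  1  0  1  0 -3]
  Θ: [ 1  0  0  0  0  0]
  M: [ 0  0  1  0  0  1]
RREF → pivots at {ΔT,D,m,i} ⇒ r = 4

4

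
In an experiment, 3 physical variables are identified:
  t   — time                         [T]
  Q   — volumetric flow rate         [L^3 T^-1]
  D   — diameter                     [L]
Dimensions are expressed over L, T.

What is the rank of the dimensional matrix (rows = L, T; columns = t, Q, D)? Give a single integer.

Exponent matrix [L,T] × [t,Q,D]:
  L: [ 0  3  1]
  T: [ 1 -1  0]
RREF → pivots at {t,Q} ⇒ r = 2

2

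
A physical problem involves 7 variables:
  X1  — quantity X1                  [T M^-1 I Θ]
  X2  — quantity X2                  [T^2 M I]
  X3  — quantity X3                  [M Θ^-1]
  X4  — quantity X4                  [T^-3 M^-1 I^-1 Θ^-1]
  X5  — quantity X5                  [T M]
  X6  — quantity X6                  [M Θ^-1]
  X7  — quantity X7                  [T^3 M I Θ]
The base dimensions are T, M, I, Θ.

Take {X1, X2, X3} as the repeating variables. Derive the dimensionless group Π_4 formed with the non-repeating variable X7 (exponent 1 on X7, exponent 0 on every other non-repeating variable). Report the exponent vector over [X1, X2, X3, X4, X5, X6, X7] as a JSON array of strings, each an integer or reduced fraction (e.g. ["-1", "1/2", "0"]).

Write exponents as rows T,M,I,Θ / cols X1,X2,X3,X4,X5,X6,X7:
  T: [ 1  2  0 -3  1  0  3]
  M: [-1  1  1 -1  1  1  1]
  I: [ 1  1  0 -1  0  0  1]
  Θ: [ 1  0 -1 -1  0 -1  1]
RREF → pivots at {X1,X2,X3} ⇒ r = 3
Pivot set = {X1,X2,X3}, free = {X4,X5,X6,X7}
RREF:
  r0: [   1    0    0    1   -1    0   -1]
  r1: [   0    1    0   -2    1    0    2]
  r2: [   0    0    1    2   -1    1   -2]
  r3: [   0    0    0    0    0    0    0]
Fix exponent of X7 at 1, X4 at 0, X5 at 0, X6 at 0; solve each RREF row for its pivot's exponent:
  r0: exp(X1) + (-1)·1 = 0 ⇒ exp(X1) = 1
  r1: exp(X2) + (2)·1 = 0 ⇒ exp(X2) = -2
  r2: exp(X3) + (-2)·1 = 0 ⇒ exp(X3) = 2
Π_4 = X1 · X2^-2 · X3^2 · X7

["1", "-2", "2", "0", "0", "0", "1"]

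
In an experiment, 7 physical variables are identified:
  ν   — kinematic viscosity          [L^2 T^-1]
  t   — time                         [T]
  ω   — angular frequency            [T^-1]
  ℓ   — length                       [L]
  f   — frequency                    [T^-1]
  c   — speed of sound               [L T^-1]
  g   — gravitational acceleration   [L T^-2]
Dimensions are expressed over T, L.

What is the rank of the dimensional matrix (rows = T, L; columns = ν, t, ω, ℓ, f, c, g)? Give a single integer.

Dimensional matrix (T×L by ν×t×ω×ℓ×f×c×g):
  T: [-1  1 -1  0 -1 -1 -2]
  L: [ 2  0  0  1  0  1  1]
Row reduction gives pivot columns ν,t; rank = 2

2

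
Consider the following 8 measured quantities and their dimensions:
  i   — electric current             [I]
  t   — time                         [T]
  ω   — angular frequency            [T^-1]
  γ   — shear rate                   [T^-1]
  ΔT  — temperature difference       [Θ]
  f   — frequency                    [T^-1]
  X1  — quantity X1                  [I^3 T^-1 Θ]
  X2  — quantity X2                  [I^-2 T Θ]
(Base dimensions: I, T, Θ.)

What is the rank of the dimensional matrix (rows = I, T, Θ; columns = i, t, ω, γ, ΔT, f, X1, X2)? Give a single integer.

3

Exponent matrix [I,T,Θ] × [i,t,ω,γ,ΔT,f,X1,X2]:
  I: [ 1  0  0  0  0  0  3 -2]
  T: [ 0  1 -1 -1  0 -1 -1  1]
  Θ: [ 0  0  0  0  1  0  1  1]
Row reduction gives pivot columns i,t,ΔT; rank = 3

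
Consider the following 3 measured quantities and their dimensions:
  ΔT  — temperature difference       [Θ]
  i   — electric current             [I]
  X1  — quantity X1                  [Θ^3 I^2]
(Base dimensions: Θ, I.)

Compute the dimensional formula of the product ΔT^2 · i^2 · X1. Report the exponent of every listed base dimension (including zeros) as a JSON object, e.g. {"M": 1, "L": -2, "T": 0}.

Exponent matrix [Θ,I] × [ΔT,i,X1]:
  Θ: [ 1  0  3]
  I: [ 0  1  2]
  [Θ]: (2)·1+(2)·0+(1)·3 = 5
  [I]: (2)·0+(2)·1+(1)·2 = 4
⇒ Θ^5 I^4

{"Θ": 5, "I": 4}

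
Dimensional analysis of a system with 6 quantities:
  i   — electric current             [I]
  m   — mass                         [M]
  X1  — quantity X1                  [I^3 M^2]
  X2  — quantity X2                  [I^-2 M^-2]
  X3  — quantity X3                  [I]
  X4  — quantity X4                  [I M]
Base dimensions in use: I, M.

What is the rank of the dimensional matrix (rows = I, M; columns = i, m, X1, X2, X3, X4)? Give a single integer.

2

Dimensional matrix (I×M by i×m×X1×X2×X3×X4):
  I: [ 1  0  3 -2  1  1]
  M: [ 0  1  2 -2  0  1]
RREF → pivots at {i,m} ⇒ r = 2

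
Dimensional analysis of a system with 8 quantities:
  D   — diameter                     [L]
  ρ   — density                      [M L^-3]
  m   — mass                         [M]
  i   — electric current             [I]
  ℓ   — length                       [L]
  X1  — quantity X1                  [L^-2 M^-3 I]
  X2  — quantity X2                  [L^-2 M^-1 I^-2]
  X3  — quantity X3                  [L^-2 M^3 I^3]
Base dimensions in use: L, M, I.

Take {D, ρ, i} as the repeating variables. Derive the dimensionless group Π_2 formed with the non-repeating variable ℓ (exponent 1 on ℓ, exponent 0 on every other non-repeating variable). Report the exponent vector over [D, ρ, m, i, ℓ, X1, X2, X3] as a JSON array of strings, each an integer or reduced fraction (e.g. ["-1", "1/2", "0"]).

["-1", "0", "0", "0", "1", "0", "0", "0"]

Write exponents as rows L,M,I / cols D,ρ,m,i,ℓ,X1,X2,X3:
  L: [ 1 -3  0  0  1 -2 -2 -2]
  M: [ 0  1  1  0  0 -3 -1  3]
  I: [ 0  0  0  1  0  1 -2  3]
RREF → pivots at {D,ρ,i} ⇒ r = 3
Pivot set = {D,ρ,i}, free = {m,ℓ,X1,X2,X3}
RREF:
  r0: [   1    0    3    0    1  -11   -5    7]
  r1: [   0    1    1    0    0   -3   -1    3]
  r2: [   0    0    0    1    0    1   -2    3]
Fix exponent of ℓ at 1, m at 0, X1 at 0, X2 at 0, X3 at 0; solve each RREF row for its pivot's exponent:
  r0: exp(D) + (1)·1 = 0 ⇒ exp(D) = -1
  r1: exp(ρ) + (0)·1 = 0 ⇒ exp(ρ) = 0
  r2: exp(i) + (0)·1 = 0 ⇒ exp(i) = 0
Π_2 = D^-1 · ℓ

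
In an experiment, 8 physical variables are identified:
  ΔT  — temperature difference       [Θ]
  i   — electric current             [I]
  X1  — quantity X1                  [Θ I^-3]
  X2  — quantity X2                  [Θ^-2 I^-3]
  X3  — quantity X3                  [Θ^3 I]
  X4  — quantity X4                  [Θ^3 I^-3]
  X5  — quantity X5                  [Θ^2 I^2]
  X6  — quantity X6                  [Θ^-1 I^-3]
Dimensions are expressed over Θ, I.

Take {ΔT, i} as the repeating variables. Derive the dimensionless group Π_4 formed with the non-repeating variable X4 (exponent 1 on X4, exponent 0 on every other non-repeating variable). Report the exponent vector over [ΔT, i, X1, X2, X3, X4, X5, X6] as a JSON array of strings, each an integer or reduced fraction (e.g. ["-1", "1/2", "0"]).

["-3", "3", "0", "0", "0", "1", "0", "0"]

Write exponents as rows Θ,I / cols ΔT,i,X1,X2,X3,X4,X5,X6:
  Θ: [ 1  0  1 -2  3  3  2 -1]
  I: [ 0  1 -3 -3  1 -3  2 -3]
RREF → pivots at {ΔT,i} ⇒ r = 2
Repeat: ΔT,i; free: X1,X2,X3,X4,X5,X6
RREF:
  r0: [   1    0    1   -2    3    3    2   -1]
  r1: [   0    1   -3   -3    1   -3    2   -3]
Fix exponent of X4 at 1, X1 at 0, X2 at 0, X3 at 0, X5 at 0, X6 at 0; solve each RREF row for its pivot's exponent:
  r0: exp(ΔT) + (3)·1 = 0 ⇒ exp(ΔT) = -3
  r1: exp(i) + (-3)·1 = 0 ⇒ exp(i) = 3
Π_4 = ΔT^-3 · i^3 · X4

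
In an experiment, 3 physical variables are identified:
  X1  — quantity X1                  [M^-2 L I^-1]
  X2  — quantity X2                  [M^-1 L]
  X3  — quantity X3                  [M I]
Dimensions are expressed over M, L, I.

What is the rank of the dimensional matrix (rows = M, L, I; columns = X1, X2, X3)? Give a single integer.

Exponent matrix [M,L,I] × [X1,X2,X3]:
  M: [-2 -1  1]
  L: [ 1  1  0]
  I: [-1  0  1]
Row reduction gives pivot columns X1,X2; rank = 2

2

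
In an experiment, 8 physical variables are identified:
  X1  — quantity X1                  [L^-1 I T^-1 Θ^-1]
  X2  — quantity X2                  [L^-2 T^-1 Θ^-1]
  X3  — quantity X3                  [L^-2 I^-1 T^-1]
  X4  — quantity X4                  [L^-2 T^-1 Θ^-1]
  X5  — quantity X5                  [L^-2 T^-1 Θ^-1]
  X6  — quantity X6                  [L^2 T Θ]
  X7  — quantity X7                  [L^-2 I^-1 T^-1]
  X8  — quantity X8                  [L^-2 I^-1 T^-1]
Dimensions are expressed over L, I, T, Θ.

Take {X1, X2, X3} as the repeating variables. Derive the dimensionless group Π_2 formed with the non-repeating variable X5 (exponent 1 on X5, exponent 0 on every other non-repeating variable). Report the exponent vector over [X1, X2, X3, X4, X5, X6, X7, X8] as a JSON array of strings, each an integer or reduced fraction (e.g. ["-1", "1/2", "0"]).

["0", "-1", "0", "0", "1", "0", "0", "0"]

Exponent matrix [L,I,T,Θ] × [X1,X2,X3,X4,X5,X6,X7,X8]:
  L: [-1 -2 -2 -2 -2  2 -2 -2]
  I: [ 1  0 -1  0  0  0 -1 -1]
  T: [-1 -1 -1 -1 -1  1 -1 -1]
  Θ: [-1 -1  0 -1 -1  1  0  0]
Echelon form has 3 nonzero rows (pivots: X1,X2,X3)
Repeat: X1,X2,X3; free: X4,X5,X6,X7,X8
RREF:
  r0: [   1    0    0    0    0    0    0    0]
  r1: [   0    1    0    1    1   -1    0    0]
  r2: [   0    0    1    0    0    0    1    1]
  r3: [   0    0    0    0    0    0    0    0]
Fix exponent of X5 at 1, X4 at 0, X6 at 0, X7 at 0, X8 at 0; solve each RREF row for its pivot's exponent:
  r0: exp(X1) + (0)·1 = 0 ⇒ exp(X1) = 0
  r1: exp(X2) + (1)·1 = 0 ⇒ exp(X2) = -1
  r2: exp(X3) + (0)·1 = 0 ⇒ exp(X3) = 0
Π_2 = X2^-1 · X5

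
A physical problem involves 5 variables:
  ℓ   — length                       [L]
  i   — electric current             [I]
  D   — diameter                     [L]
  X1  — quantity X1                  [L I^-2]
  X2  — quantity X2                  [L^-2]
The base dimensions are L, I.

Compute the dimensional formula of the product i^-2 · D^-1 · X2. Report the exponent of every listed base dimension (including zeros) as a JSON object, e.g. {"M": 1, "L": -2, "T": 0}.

{"L": -3, "I": -2}

Dimensional matrix (L×I by ℓ×i×D×X1×X2):
  L: [ 1  0  1  1 -2]
  I: [ 0  1  0 -2  0]
  [L]: (-2)·0+(-1)·1+(1)·-2 = -3
  [I]: (-2)·1+(-1)·0+(1)·0 = -2
⇒ L^-3 I^-2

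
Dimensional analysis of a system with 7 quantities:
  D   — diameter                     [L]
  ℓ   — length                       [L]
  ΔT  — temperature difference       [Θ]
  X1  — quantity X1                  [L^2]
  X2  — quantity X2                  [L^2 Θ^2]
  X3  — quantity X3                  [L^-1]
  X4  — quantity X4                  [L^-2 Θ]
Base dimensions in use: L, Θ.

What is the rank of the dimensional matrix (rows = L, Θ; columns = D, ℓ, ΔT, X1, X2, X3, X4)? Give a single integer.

2

Exponent matrix [L,Θ] × [D,ℓ,ΔT,X1,X2,X3,X4]:
  L: [ 1  1  0  2  2 -1 -2]
  Θ: [ 0  0  1  0  2  0  1]
Row reduction gives pivot columns D,ΔT; rank = 2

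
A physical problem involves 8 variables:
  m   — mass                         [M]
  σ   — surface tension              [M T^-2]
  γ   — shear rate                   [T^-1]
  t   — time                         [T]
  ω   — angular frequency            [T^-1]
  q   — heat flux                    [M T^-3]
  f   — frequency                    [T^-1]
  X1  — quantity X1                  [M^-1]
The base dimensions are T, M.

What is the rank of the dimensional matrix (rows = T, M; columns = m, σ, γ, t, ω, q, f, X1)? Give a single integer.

Write exponents as rows T,M / cols m,σ,γ,t,ω,q,f,X1:
  T: [ 0 -2 -1  1 -1 -3 -1  0]
  M: [ 1  1  0  0  0  1  0 -1]
RREF → pivots at {m,σ} ⇒ r = 2

2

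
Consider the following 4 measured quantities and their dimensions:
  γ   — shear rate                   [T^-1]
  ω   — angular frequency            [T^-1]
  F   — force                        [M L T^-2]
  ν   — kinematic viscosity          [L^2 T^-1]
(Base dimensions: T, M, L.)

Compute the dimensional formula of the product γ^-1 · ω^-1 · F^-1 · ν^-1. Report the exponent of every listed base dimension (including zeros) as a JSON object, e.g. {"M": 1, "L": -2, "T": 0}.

{"T": 5, "M": -1, "L": -3}

Write exponents as rows T,M,L / cols γ,ω,F,ν:
  T: [-1 -1 -2 -1]
  M: [ 0  0  1  0]
  L: [ 0  0  1  2]
  [T]: (-1)·-1+(-1)·-1+(-1)·-2+(-1)·-1 = 5
  [M]: (-1)·0+(-1)·0+(-1)·1+(-1)·0 = -1
  [L]: (-1)·0+(-1)·0+(-1)·1+(-1)·2 = -3
⇒ T^5 M^-1 L^-3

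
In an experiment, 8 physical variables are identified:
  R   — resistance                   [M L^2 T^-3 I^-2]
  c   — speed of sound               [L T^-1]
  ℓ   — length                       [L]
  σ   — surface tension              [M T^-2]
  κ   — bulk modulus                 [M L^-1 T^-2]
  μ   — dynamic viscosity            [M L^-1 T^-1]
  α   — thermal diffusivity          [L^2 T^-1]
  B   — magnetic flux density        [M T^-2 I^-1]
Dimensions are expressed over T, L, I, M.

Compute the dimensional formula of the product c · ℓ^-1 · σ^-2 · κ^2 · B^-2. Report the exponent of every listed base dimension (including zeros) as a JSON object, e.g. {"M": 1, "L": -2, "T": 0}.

{"T": 3, "L": -2, "I": 2, "M": -2}

Write exponents as rows T,L,I,M / cols R,c,ℓ,σ,κ,μ,α,B:
  T: [-3 -1  0 -2 -2 -1 -1 -2]
  L: [ 2  1  1  0 -1 -1  2  0]
  I: [-2  0  0  0  0  0  0 -1]
  M: [ 1  0  0  1  1  1  0  1]
  [T]: (1)·-1+(-1)·0+(-2)·-2+(2)·-2+(-2)·-2 = 3
  [L]: (1)·1+(-1)·1+(-2)·0+(2)·-1+(-2)·0 = -2
  [I]: (1)·0+(-1)·0+(-2)·0+(2)·0+(-2)·-1 = 2
  [M]: (1)·0+(-1)·0+(-2)·1+(2)·1+(-2)·1 = -2
⇒ T^3 L^-2 I^2 M^-2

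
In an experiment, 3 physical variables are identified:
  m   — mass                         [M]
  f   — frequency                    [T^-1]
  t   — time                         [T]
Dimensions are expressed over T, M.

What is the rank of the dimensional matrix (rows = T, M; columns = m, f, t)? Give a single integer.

Write exponents as rows T,M / cols m,f,t:
  T: [ 0 -1  1]
  M: [ 1  0  0]
RREF → pivots at {m,f} ⇒ r = 2

2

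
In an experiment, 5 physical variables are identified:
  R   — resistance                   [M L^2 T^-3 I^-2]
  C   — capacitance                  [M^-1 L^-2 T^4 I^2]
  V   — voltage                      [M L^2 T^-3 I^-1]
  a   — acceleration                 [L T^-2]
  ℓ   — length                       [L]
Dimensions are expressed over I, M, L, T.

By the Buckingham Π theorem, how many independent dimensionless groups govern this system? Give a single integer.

Write exponents as rows I,M,L,T / cols R,C,V,a,ℓ:
  I: [-2  2 -1  0  0]
  M: [ 1 -1  1  0  0]
  L: [ 2 -2  2  1  1]
  T: [-3  4 -3 -2  0]
RREF → pivots at {R,C,V,a} ⇒ r = 4
5 vars − rank 4 = 1 Π group

1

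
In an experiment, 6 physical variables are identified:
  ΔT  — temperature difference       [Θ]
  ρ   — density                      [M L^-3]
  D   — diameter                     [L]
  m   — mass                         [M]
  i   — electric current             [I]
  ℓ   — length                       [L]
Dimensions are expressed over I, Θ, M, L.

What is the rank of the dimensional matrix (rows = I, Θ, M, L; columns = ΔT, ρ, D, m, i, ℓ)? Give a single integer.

Exponent matrix [I,Θ,M,L] × [ΔT,ρ,D,m,i,ℓ]:
  I: [ 0  0  0  0  1  0]
  Θ: [ 1  0  0  0  0  0]
  M: [ 0  1  0  1  0  0]
  L: [ 0 -3  1  0  0  1]
RREF → pivots at {ΔT,ρ,D,i} ⇒ r = 4

4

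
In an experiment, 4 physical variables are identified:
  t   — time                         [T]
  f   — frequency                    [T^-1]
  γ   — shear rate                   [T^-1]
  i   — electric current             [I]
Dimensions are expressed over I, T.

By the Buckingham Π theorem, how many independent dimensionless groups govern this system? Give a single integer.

Write exponents as rows I,T / cols t,f,γ,i:
  I: [ 0  0  0  1]
  T: [ 1 -1 -1  0]
RREF → pivots at {t,i} ⇒ r = 2
n=4, r=2 ⇒ 2 dimensionless groups

2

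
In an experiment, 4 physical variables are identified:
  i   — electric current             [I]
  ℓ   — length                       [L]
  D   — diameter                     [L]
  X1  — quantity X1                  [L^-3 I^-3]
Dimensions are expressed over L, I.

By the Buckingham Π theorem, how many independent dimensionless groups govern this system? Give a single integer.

2

Dimensional matrix (L×I by i×ℓ×D×X1):
  L: [ 0  1  1 -3]
  I: [ 1  0  0 -3]
RREF → pivots at {i,ℓ} ⇒ r = 2
n=4, r=2 ⇒ 2 dimensionless groups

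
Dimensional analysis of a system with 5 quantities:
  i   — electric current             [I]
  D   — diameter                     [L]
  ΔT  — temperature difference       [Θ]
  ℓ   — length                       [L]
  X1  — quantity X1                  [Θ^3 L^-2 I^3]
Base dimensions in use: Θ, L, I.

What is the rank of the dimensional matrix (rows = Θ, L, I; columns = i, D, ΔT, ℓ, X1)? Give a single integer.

Exponent matrix [Θ,L,I] × [i,D,ΔT,ℓ,X1]:
  Θ: [ 0  0  1  0  3]
  L: [ 0  1  0  1 -2]
  I: [ 1  0  0  0  3]
Echelon form has 3 nonzero rows (pivots: i,D,ΔT)

3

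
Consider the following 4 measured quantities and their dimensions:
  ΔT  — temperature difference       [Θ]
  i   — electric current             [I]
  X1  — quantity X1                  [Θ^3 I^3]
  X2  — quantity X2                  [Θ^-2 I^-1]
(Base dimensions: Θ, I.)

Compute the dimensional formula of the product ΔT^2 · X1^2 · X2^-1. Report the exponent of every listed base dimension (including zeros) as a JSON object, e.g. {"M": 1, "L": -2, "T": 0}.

{"Θ": 10, "I": 7}

Write exponents as rows Θ,I / cols ΔT,i,X1,X2:
  Θ: [ 1  0  3 -2]
  I: [ 0  1  3 -1]
  [Θ]: (2)·1+(2)·3+(-1)·-2 = 10
  [I]: (2)·0+(2)·3+(-1)·-1 = 7
⇒ Θ^10 I^7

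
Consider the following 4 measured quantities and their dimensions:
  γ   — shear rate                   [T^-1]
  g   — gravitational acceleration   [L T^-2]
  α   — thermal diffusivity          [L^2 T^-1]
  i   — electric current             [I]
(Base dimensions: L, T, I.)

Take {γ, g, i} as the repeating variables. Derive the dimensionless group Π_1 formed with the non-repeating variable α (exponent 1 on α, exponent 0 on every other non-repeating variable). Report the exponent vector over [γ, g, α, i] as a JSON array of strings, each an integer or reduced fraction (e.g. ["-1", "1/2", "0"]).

["3", "-2", "1", "0"]

Write exponents as rows L,T,I / cols γ,g,α,i:
  L: [ 0  1  2  0]
  T: [-1 -2 -1  0]
  I: [ 0  0  0  1]
Echelon form has 3 nonzero rows (pivots: γ,g,i)
Pivot set = {γ,g,i}, free = {α}
RREF:
  r0: [   1    0   -3    0]
  r1: [   0    1    2    0]
  r2: [   0    0    0    1]
Fix exponent of α at 1; solve each RREF row for its pivot's exponent:
  r0: exp(γ) + (-3)·1 = 0 ⇒ exp(γ) = 3
  r1: exp(g) + (2)·1 = 0 ⇒ exp(g) = -2
  r2: exp(i) + (0)·1 = 0 ⇒ exp(i) = 0
Π_1 = γ^3 · g^-2 · α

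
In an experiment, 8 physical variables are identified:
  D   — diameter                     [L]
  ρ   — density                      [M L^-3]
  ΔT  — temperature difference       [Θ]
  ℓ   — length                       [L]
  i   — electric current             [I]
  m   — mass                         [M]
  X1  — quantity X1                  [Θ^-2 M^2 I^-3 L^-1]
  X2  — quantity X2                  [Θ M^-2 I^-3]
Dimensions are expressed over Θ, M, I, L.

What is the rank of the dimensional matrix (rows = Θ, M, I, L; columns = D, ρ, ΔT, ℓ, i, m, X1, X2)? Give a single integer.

4

Exponent matrix [Θ,M,I,L] × [D,ρ,ΔT,ℓ,i,m,X1,X2]:
  Θ: [ 0  0  1  0  0  0 -2  1]
  M: [ 0  1  0  0  0  1  2 -2]
  I: [ 0  0  0  0  1  0 -3 -3]
  L: [ 1 -3  0  1  0  0 -1  0]
Row reduction gives pivot columns D,ρ,ΔT,i; rank = 4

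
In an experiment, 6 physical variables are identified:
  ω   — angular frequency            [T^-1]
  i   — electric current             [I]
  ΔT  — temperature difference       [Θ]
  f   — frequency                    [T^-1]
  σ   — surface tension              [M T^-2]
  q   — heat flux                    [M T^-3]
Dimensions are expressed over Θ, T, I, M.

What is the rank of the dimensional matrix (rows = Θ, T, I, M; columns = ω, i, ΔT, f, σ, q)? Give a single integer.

4

Exponent matrix [Θ,T,I,M] × [ω,i,ΔT,f,σ,q]:
  Θ: [ 0  0  1  0  0  0]
  T: [-1  0  0 -1 -2 -3]
  I: [ 0  1  0  0  0  0]
  M: [ 0  0  0  0  1  1]
RREF → pivots at {ω,i,ΔT,σ} ⇒ r = 4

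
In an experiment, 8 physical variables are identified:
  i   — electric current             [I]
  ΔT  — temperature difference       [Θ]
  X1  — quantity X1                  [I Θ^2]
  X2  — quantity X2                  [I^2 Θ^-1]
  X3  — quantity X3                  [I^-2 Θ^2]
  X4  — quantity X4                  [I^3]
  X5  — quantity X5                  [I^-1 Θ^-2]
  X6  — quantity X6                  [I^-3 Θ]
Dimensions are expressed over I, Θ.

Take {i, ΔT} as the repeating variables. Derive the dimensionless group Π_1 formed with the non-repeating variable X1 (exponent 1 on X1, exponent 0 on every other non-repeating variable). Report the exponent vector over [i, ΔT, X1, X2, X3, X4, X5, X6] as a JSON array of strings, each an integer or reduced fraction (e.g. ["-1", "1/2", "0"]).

Write exponents as rows I,Θ / cols i,ΔT,X1,X2,X3,X4,X5,X6:
  I: [ 1  0  1  2 -2  3 -1 -3]
  Θ: [ 0  1  2 -1  2  0 -2  1]
Row reduction gives pivot columns i,ΔT; rank = 2
Repeat: i,ΔT; free: X1,X2,X3,X4,X5,X6
RREF:
  r0: [   1    0    1    2   -2    3   -1   -3]
  r1: [   0    1    2   -1    2    0   -2    1]
Fix exponent of X1 at 1, X2 at 0, X3 at 0, X4 at 0, X5 at 0, X6 at 0; solve each RREF row for its pivot's exponent:
  r0: exp(i) + (1)·1 = 0 ⇒ exp(i) = -1
  r1: exp(ΔT) + (2)·1 = 0 ⇒ exp(ΔT) = -2
Π_1 = i^-1 · ΔT^-2 · X1

["-1", "-2", "1", "0", "0", "0", "0", "0"]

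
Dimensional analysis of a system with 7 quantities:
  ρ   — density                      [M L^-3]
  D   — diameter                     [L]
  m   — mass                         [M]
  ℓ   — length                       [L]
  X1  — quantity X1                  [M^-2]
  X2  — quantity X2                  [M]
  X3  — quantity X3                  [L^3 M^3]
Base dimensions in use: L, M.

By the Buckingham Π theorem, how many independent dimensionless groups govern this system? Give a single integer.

Exponent matrix [L,M] × [ρ,D,m,ℓ,X1,X2,X3]:
  L: [-3  1  0  1  0  0  3]
  M: [ 1  0  1  0 -2  1  3]
Row reduction gives pivot columns ρ,D; rank = 2
7 vars − rank 2 = 5 Π groups

5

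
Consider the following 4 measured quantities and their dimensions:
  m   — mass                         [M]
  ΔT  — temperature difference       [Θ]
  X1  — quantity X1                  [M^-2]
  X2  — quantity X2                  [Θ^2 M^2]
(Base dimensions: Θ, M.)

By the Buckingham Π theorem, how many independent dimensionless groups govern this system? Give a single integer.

2

Dimensional matrix (Θ×M by m×ΔT×X1×X2):
  Θ: [ 0  1  0  2]
  M: [ 1  0 -2  2]
Row reduction gives pivot columns m,ΔT; rank = 2
4 vars − rank 2 = 2 Π groups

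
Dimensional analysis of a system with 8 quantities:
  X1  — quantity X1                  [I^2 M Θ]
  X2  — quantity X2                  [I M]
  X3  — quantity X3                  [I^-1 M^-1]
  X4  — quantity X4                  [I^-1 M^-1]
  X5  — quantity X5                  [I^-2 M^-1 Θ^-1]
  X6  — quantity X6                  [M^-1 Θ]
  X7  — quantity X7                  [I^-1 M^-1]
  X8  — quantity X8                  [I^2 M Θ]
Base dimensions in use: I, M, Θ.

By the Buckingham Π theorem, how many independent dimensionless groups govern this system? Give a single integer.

6

Dimensional matrix (I×M×Θ by X1×X2×X3×X4×X5×X6×X7×X8):
  I: [ 2  1 -1 -1 -2  0 -1  2]
  M: [ 1  1 -1 -1 -1 -1 -1  1]
  Θ: [ 1  0  0  0 -1  1  0  1]
Row reduction gives pivot columns X1,X2; rank = 2
n=8, r=2 ⇒ 6 dimensionless groups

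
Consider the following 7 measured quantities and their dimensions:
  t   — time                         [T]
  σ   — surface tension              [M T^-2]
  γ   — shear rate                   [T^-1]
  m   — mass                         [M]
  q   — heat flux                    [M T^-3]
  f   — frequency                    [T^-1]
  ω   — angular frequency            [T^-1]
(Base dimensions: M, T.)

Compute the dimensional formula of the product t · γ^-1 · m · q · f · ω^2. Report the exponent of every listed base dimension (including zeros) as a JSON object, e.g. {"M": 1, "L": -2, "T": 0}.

{"M": 2, "T": -4}

Write exponents as rows M,T / cols t,σ,γ,m,q,f,ω:
  M: [ 0  1  0  1  1  0  0]
  T: [ 1 -2 -1  0 -3 -1 -1]
  [M]: (1)·0+(-1)·0+(1)·1+(1)·1+(1)·0+(2)·0 = 2
  [T]: (1)·1+(-1)·-1+(1)·0+(1)·-3+(1)·-1+(2)·-1 = -4
⇒ M^2 T^-4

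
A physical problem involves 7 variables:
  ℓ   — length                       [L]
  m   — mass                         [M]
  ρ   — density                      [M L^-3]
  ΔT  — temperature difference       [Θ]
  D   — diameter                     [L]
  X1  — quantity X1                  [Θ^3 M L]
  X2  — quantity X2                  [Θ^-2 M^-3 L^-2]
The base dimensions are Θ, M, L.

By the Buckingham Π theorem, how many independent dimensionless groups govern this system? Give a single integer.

Dimensional matrix (Θ×M×L by ℓ×m×ρ×ΔT×D×X1×X2):
  Θ: [ 0  0  0  1  0  3 -2]
  M: [ 0  1  1  0  0  1 -3]
  L: [ 1  0 -3  0  1  1 -2]
RREF → pivots at {ℓ,m,ΔT} ⇒ r = 3
Π count = n − r = 7 − 3 = 4

4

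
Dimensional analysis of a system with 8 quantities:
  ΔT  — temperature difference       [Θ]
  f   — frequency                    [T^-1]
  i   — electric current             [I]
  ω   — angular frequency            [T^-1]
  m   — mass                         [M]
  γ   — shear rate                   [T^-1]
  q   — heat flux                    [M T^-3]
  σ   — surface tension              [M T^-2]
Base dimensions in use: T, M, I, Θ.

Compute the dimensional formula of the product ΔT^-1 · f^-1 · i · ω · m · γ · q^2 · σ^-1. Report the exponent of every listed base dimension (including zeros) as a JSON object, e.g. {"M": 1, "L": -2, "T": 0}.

{"T": -5, "M": 2, "I": 1, "Θ": -1}

Write exponents as rows T,M,I,Θ / cols ΔT,f,i,ω,m,γ,q,σ:
  T: [ 0 -1  0 -1  0 -1 -3 -2]
  M: [ 0  0  0  0  1  0  1  1]
  I: [ 0  0  1  0  0  0  0  0]
  Θ: [ 1  0  0  0  0  0  0  0]
  [T]: (-1)·0+(-1)·-1+(1)·0+(1)·-1+(1)·0+(1)·-1+(2)·-3+(-1)·-2 = -5
  [M]: (-1)·0+(-1)·0+(1)·0+(1)·0+(1)·1+(1)·0+(2)·1+(-1)·1 = 2
  [I]: (-1)·0+(-1)·0+(1)·1+(1)·0+(1)·0+(1)·0+(2)·0+(-1)·0 = 1
  [Θ]: (-1)·1+(-1)·0+(1)·0+(1)·0+(1)·0+(1)·0+(2)·0+(-1)·0 = -1
⇒ T^-5 M^2 I Θ^-1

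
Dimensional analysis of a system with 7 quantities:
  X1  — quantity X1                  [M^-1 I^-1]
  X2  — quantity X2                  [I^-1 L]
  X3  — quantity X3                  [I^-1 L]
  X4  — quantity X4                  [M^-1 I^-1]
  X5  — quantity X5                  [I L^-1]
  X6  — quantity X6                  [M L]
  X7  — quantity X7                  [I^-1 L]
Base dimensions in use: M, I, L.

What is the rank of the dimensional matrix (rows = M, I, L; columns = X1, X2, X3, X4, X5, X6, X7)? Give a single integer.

Dimensional matrix (M×I×L by X1×X2×X3×X4×X5×X6×X7):
  M: [-1  0  0 -1  0  1  0]
  I: [-1 -1 -1 -1  1  0 -1]
  L: [ 0  1  1  0 -1  1  1]
Echelon form has 2 nonzero rows (pivots: X1,X2)

2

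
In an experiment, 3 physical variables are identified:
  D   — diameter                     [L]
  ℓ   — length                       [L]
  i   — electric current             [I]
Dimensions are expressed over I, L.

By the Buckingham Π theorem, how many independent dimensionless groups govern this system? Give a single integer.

Exponent matrix [I,L] × [D,ℓ,i]:
  I: [ 0  0  1]
  L: [ 1  1  0]
Echelon form has 2 nonzero rows (pivots: D,i)
Π count = n − r = 3 − 2 = 1

1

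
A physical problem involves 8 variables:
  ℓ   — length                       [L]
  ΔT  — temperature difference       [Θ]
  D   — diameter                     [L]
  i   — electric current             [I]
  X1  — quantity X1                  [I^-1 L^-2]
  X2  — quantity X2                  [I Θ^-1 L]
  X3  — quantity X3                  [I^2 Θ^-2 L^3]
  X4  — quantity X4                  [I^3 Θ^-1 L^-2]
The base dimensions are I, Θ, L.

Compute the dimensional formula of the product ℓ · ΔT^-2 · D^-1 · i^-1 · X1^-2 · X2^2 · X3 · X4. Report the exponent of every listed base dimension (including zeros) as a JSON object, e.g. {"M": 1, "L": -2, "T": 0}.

Exponent matrix [I,Θ,L] × [ℓ,ΔT,D,i,X1,X2,X3,X4]:
  I: [ 0  0  0  1 -1  1  2  3]
  Θ: [ 0  1  0  0  0 -1 -2 -1]
  L: [ 1  0  1  0 -2  1  3 -2]
  [I]: (1)·0+(-2)·0+(-1)·0+(-1)·1+(-2)·-1+(2)·1+(1)·2+(1)·3 = 8
  [Θ]: (1)·0+(-2)·1+(-1)·0+(-1)·0+(-2)·0+(2)·-1+(1)·-2+(1)·-1 = -7
  [L]: (1)·1+(-2)·0+(-1)·1+(-1)·0+(-2)·-2+(2)·1+(1)·3+(1)·-2 = 7
⇒ I^8 Θ^-7 L^7

{"I": 8, "Θ": -7, "L": 7}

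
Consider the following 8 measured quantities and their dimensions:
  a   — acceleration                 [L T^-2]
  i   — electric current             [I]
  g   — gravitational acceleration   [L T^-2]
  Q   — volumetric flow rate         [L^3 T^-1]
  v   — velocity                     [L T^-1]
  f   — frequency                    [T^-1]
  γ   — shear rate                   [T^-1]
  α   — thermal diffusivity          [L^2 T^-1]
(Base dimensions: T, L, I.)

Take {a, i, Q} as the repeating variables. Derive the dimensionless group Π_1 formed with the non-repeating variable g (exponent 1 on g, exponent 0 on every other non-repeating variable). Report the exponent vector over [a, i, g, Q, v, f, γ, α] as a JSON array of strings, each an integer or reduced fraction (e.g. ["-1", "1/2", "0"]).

["-1", "0", "1", "0", "0", "0", "0", "0"]

Dimensional matrix (T×L×I by a×i×g×Q×v×f×γ×α):
  T: [-2  0 -2 -1 -1 -1 -1 -1]
  L: [ 1  0  1  3  1  0  0  2]
  I: [ 0  1  0  0  0  0  0  0]
Echelon form has 3 nonzero rows (pivots: a,i,Q)
Pivot set = {a,i,Q}, free = {g,v,f,γ,α}
RREF:
  r0: [   1    0    1    0  2/5  3/5  3/5  1/5]
  r1: [   0    1    0    0    0    0    0    0]
  r2: [   0    0    0    1  1/5 -1/5 -1/5  3/5]
Fix exponent of g at 1, v at 0, f at 0, γ at 0, α at 0; solve each RREF row for its pivot's exponent:
  r0: exp(a) + (1)·1 = 0 ⇒ exp(a) = -1
  r1: exp(i) + (0)·1 = 0 ⇒ exp(i) = 0
  r2: exp(Q) + (0)·1 = 0 ⇒ exp(Q) = 0
Π_1 = a^-1 · g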